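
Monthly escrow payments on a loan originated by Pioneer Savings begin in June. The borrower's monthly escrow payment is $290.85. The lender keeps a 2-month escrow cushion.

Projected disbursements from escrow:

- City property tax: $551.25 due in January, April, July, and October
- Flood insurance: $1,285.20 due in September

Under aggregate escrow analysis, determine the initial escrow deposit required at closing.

$1,515.15

Cushion = 2 × $290.85 = $581.70
Trial balance (start $0, +$290.85 each month, − disbursements):
  Jun: +$290.85 → $290.85
  Jul: +$290.85 − $551.25 → $30.45
  Aug: +$290.85 → $321.30
  Sep: +$290.85 − $1,285.20 → -$673.05
  Oct: +$290.85 − $551.25 → -$933.45
  Nov: +$290.85 → -$642.60
  Dec: +$290.85 → -$351.75
  Jan: +$290.85 − $551.25 → -$612.15
  Feb: +$290.85 → -$321.30
  Mar: +$290.85 → -$30.45
  Apr: +$290.85 − $551.25 → -$290.85
  May: +$290.85 → $0.00
Lowest trial balance = -$933.45 (Oct)
Initial deposit = cushion − low point = $581.70 − (-$933.45) = $1,515.15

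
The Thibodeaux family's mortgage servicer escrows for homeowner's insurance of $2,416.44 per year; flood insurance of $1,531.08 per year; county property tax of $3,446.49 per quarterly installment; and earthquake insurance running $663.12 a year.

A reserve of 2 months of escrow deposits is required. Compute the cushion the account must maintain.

Homeowner's insurance — $2,416.44 per year
Flood insurance — $1,531.08 per year
County property tax — $3,446.49 × 4 = $13,785.96 per year
Earthquake insurance — $663.12 per year
Total per year = $18,396.60
Monthly = $18,396.60 / 12 = $1,533.05
Required cushion = 2 × $1,533.05 = $3,066.10

$3,066.10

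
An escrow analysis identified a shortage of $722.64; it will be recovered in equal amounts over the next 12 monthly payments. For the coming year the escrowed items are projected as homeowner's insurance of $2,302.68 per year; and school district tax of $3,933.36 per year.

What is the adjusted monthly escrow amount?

$579.89

Homeowner's insurance: $2,302.68/yr
School district tax: $3,933.36/yr
Total annual escrow = $6,236.04
Per month = $6,236.04 ÷ 12 = $519.67
Shortage spread = $722.64 / 12 = $60.22/mo
New monthly escrow = $519.67 + $60.22 = $579.89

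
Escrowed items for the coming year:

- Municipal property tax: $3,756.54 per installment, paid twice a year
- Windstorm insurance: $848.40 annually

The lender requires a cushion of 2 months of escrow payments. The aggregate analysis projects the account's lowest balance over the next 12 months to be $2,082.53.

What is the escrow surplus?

Municipal property tax: $3,756.54 × 2 = $7,513.08 annually
Windstorm insurance: $848.40 annually
Total annual escrow = $7,513.08 + $848.40 = $8,361.48
Base monthly escrow = $8,361.48 ÷ 12 = $696.79
Required cushion = 2 × $696.79 = $1,393.58
Surplus = $2,082.53 − $1,393.58 = $688.95

$688.95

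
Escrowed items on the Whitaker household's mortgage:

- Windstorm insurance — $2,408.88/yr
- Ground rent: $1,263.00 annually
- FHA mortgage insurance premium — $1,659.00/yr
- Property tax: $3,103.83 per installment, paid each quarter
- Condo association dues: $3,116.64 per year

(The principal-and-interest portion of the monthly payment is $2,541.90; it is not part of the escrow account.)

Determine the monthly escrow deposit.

Windstorm insurance: $2,408.88/yr
Ground rent: $1,263.00/yr
FHA mortgage insurance premium: $1,659.00/yr
Property tax: $3,103.83 × 4 = $12,415.32/yr
Condo association dues: $3,116.64/yr
Total per year = $20,862.84
Per month = $20,862.84 / 12 = $1,738.57

$1,738.57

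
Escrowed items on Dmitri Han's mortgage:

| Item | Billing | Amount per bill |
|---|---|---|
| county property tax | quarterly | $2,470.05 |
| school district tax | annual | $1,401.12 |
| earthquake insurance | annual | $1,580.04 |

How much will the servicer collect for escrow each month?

$1,071.78

County property tax = $2,470.05 × 4 = $9,880.20 annually
School district tax = $1,401.12 annually
Earthquake insurance = $1,580.04 annually
Yearly total = $12,861.36
Monthly = $12,861.36 ÷ 12 = $1,071.78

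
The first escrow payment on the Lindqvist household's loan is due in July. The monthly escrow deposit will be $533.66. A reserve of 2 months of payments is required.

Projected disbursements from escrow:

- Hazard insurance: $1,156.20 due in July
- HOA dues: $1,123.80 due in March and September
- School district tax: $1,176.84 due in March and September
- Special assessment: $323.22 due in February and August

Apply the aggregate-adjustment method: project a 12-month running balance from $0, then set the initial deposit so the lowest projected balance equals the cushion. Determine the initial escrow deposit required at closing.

$3,246.40

Cushion = 2 × $533.66 = $1,067.32
Trial balance (start $0, +$533.66 each month, − disbursements):
  Jul: +$533.66 − $1,156.20 → -$622.54
  Aug: +$533.66 − $323.22 → -$412.10
  Sep: +$533.66 − $2,300.64 → -$2,179.08
  Oct: +$533.66 → -$1,645.42
  Nov: +$533.66 → -$1,111.76
  Dec: +$533.66 → -$578.10
  Jan: +$533.66 → -$44.44
  Feb: +$533.66 − $323.22 → $166.00
  Mar: +$533.66 − $2,300.64 → -$1,600.98
  Apr: +$533.66 → -$1,067.32
  May: +$533.66 → -$533.66
  Jun: +$533.66 → $0.00
Lowest trial balance = -$2,179.08 (Sep)
Initial deposit = cushion − low point = $1,067.32 − (-$2,179.08) = $3,246.40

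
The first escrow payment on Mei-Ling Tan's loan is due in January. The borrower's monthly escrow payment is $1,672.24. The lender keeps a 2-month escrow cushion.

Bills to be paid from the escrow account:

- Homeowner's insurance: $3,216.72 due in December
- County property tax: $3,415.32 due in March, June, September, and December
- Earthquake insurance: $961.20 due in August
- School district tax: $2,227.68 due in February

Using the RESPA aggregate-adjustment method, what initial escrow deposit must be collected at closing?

$3,970.76

Cushion = 2 × $1,672.24 = $3,344.48
Trial balance (start $0, +$1,672.24 each month, − disbursements):
  Jan: +$1,672.24 → $1,672.24
  Feb: +$1,672.24 − $2,227.68 → $1,116.80
  Mar: +$1,672.24 − $3,415.32 → -$626.28
  Apr: +$1,672.24 → $1,045.96
  May: +$1,672.24 → $2,718.20
  Jun: +$1,672.24 − $3,415.32 → $975.12
  Jul: +$1,672.24 → $2,647.36
  Aug: +$1,672.24 − $961.20 → $3,358.40
  Sep: +$1,672.24 − $3,415.32 → $1,615.32
  Oct: +$1,672.24 → $3,287.56
  Nov: +$1,672.24 → $4,959.80
  Dec: +$1,672.24 − $6,632.04 → $0.00
Lowest trial balance = -$626.28 (Mar)
Initial deposit = cushion − low point = $3,344.48 − (-$626.28) = $3,970.76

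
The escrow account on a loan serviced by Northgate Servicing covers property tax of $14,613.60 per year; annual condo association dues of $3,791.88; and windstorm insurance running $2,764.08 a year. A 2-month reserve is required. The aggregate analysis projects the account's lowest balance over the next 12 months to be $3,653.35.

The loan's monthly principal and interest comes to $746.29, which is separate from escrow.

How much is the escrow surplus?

$125.09

Property tax: $14,613.60 per year
Condo association dues: $3,791.88 per year
Windstorm insurance: $2,764.08 per year
Total annual escrow = $14,613.60 + $3,791.88 + $2,764.08 = $21,169.56
Monthly = $21,169.56 / 12 = $1,764.13
Required cushion = 2 × $1,764.13 = $3,528.26
Surplus = $3,653.35 − $3,528.26 = $125.09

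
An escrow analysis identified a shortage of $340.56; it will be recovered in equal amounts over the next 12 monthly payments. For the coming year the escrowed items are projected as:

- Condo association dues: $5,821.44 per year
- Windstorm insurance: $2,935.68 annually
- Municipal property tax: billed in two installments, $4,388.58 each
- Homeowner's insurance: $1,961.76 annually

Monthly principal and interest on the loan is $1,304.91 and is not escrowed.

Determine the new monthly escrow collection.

$1,653.05

Condo association dues — $5,821.44
Windstorm insurance — $2,935.68
Municipal property tax — $4,388.58 × 2 = $8,777.16
Homeowner's insurance — $1,961.76
Total annual escrow = $5,821.44 + $2,935.68 + $8,777.16 + $1,961.76 = $19,496.04
Monthly escrow = $19,496.04 ÷ 12 = $1,624.67
Monthly shortage recovery: $340.56 / 12 = $28.38
New monthly escrow = $1,624.67 + $28.38 = $1,653.05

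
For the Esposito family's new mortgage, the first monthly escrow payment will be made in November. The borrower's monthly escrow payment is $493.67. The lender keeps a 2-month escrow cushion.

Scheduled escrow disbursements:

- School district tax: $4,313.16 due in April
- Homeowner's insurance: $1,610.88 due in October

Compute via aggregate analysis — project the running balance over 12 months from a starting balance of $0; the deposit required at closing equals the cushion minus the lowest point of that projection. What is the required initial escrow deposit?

$2,338.48

Cushion = 2 × $493.67 = $987.34
Trial balance (start $0, +$493.67 each month, − disbursements):
  Nov: +$493.67 → $493.67
  Dec: +$493.67 → $987.34
  Jan: +$493.67 → $1,481.01
  Feb: +$493.67 → $1,974.68
  Mar: +$493.67 → $2,468.35
  Apr: +$493.67 − $4,313.16 → -$1,351.14
  May: +$493.67 → -$857.47
  Jun: +$493.67 → -$363.80
  Jul: +$493.67 → $129.87
  Aug: +$493.67 → $623.54
  Sep: +$493.67 → $1,117.21
  Oct: +$493.67 − $1,610.88 → $0.00
Lowest trial balance = -$1,351.14 (Apr)
Initial deposit = cushion − low point = $987.34 − (-$1,351.14) = $2,338.48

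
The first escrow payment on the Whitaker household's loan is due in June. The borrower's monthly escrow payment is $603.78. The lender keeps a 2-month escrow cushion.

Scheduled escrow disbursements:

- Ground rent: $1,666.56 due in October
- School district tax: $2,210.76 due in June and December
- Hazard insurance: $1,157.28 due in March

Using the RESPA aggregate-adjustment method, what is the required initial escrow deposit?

Cushion = 2 × $603.78 = $1,207.56
Trial balance (start $0, +$603.78 each month, − disbursements):
  Jun: +$603.78 − $2,210.76 → -$1,606.98
  Jul: +$603.78 → -$1,003.20
  Aug: +$603.78 → -$399.42
  Sep: +$603.78 → $204.36
  Oct: +$603.78 − $1,666.56 → -$858.42
  Nov: +$603.78 → -$254.64
  Dec: +$603.78 − $2,210.76 → -$1,861.62
  Jan: +$603.78 → -$1,257.84
  Feb: +$603.78 → -$654.06
  Mar: +$603.78 − $1,157.28 → -$1,207.56
  Apr: +$603.78 → -$603.78
  May: +$603.78 → $0.00
Lowest trial balance = -$1,861.62 (Dec)
Initial deposit = cushion − low point = $1,207.56 − (-$1,861.62) = $3,069.18

$3,069.18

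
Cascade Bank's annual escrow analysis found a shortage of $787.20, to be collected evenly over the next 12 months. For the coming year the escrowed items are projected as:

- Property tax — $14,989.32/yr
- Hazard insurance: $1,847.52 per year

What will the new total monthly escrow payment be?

Property tax = $14,989.32
Hazard insurance = $1,847.52
Annual escrow total = $16,836.84
Per month = $16,836.84 / 12 = $1,403.07
Shortage per month = $787.20 / 12 = $65.60
New monthly escrow = $1,403.07 + $65.60 = $1,468.67

$1,468.67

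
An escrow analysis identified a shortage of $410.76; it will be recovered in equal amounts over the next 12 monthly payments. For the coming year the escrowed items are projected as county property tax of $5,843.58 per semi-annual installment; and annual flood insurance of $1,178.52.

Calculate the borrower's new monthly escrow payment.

County property tax — $5,843.58 × 2 = $11,687.16 annually
Flood insurance — $1,178.52 annually
Combined annual = $11,687.16 + $1,178.52 = $12,865.68
Monthly = $12,865.68 ÷ 12 = $1,072.14
Shortage spread = $410.76 ÷ 12 = $34.23/mo
New monthly escrow = $1,072.14 + $34.23 = $1,106.37

$1,106.37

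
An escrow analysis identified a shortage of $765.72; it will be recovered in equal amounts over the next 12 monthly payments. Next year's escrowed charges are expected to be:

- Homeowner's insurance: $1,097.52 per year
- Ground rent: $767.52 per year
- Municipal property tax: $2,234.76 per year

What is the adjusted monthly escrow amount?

Homeowner's insurance: $1,097.52/yr
Ground rent: $767.52/yr
Municipal property tax: $2,234.76/yr
Annual escrow total = $4,099.80
Monthly escrow = $4,099.80 / 12 = $341.65
Shortage per month = $765.72 ÷ 12 = $63.81
Adjusted monthly = $341.65 + $63.81 = $405.46

$405.46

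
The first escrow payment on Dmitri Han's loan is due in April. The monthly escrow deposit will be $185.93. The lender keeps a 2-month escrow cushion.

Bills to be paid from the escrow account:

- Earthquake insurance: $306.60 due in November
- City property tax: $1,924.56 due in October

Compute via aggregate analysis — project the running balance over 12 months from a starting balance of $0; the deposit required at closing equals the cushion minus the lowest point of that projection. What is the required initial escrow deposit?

$1,115.58

Cushion = 2 × $185.93 = $371.86
Trial balance (start $0, +$185.93 each month, − disbursements):
  Apr: +$185.93 → $185.93
  May: +$185.93 → $371.86
  Jun: +$185.93 → $557.79
  Jul: +$185.93 → $743.72
  Aug: +$185.93 → $929.65
  Sep: +$185.93 → $1,115.58
  Oct: +$185.93 − $1,924.56 → -$623.05
  Nov: +$185.93 − $306.60 → -$743.72
  Dec: +$185.93 → -$557.79
  Jan: +$185.93 → -$371.86
  Feb: +$185.93 → -$185.93
  Mar: +$185.93 → $0.00
Lowest trial balance = -$743.72 (Nov)
Initial deposit = cushion − low point = $371.86 − (-$743.72) = $1,115.58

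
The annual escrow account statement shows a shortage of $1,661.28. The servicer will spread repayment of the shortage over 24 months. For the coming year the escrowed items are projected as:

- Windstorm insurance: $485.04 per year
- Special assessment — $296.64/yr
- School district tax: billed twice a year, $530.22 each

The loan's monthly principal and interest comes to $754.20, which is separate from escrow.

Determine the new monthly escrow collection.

$222.73

Windstorm insurance: $485.04
Special assessment: $296.64
School district tax: $530.22 × 2 = $1,060.44
Annual escrow total = $485.04 + $296.64 + $1,060.44 = $1,842.12
Monthly escrow = $1,842.12 / 12 = $153.51
Monthly shortage recovery: $1,661.28 ÷ 24 = $69.22
Adjusted monthly = $153.51 + $69.22 = $222.73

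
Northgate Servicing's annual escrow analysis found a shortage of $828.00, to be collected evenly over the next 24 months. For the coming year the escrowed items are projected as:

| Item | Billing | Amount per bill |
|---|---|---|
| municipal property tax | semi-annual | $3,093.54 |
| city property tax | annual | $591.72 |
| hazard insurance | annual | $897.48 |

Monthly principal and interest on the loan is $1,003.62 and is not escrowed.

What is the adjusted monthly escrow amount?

Municipal property tax: $3,093.54 × 2 = $6,187.08/yr
City property tax: $591.72/yr
Hazard insurance: $897.48/yr
Total annual escrow = $6,187.08 + $591.72 + $897.48 = $7,676.28
Monthly escrow = $7,676.28 ÷ 12 = $639.69
Shortage per month = $828.00 / 24 = $34.50
Adjusted monthly = $639.69 + $34.50 = $674.19

$674.19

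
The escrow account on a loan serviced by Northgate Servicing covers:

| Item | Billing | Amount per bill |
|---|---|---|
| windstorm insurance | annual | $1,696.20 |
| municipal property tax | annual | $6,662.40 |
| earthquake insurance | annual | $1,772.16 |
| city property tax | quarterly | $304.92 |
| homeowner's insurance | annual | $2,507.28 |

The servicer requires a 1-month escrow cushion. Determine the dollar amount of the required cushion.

$1,154.81

Windstorm insurance: $1,696.20/yr
Municipal property tax: $6,662.40/yr
Earthquake insurance: $1,772.16/yr
City property tax: $304.92 × 4 = $1,219.68/yr
Homeowner's insurance: $2,507.28/yr
Annual escrow total = $1,696.20 + $6,662.40 + $1,772.16 + $1,219.68 + $2,507.28 = $13,857.72
Monthly = $13,857.72 / 12 = $1,154.81
Cushion = 1 × $1,154.81 = $1,154.81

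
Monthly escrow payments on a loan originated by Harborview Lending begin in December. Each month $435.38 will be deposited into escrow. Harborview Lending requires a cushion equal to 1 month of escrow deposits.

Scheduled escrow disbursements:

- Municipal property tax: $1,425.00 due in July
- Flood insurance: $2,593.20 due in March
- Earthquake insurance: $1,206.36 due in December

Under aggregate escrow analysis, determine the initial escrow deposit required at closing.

Cushion = 1 × $435.38 = $435.38
Trial balance (start $0, +$435.38 each month, − disbursements):
  Dec: +$435.38 − $1,206.36 → -$770.98
  Jan: +$435.38 → -$335.60
  Feb: +$435.38 → $99.78
  Mar: +$435.38 − $2,593.20 → -$2,058.04
  Apr: +$435.38 → -$1,622.66
  May: +$435.38 → -$1,187.28
  Jun: +$435.38 → -$751.90
  Jul: +$435.38 − $1,425.00 → -$1,741.52
  Aug: +$435.38 → -$1,306.14
  Sep: +$435.38 → -$870.76
  Oct: +$435.38 → -$435.38
  Nov: +$435.38 → $0.00
Lowest trial balance = -$2,058.04 (Mar)
Initial deposit = cushion − low point = $435.38 − (-$2,058.04) = $2,493.42

$2,493.42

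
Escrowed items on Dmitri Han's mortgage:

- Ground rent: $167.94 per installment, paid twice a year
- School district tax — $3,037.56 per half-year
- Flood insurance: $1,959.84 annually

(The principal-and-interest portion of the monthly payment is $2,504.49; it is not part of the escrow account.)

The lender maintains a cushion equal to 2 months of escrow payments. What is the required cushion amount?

Ground rent — $167.94 × 2 = $335.88 per year
School district tax — $3,037.56 × 2 = $6,075.12 per year
Flood insurance — $1,959.84 per year
Yearly total = $335.88 + $6,075.12 + $1,959.84 = $8,370.84
Monthly = $8,370.84 / 12 = $697.57
Required cushion = 2 × $697.57 = $1,395.14

$1,395.14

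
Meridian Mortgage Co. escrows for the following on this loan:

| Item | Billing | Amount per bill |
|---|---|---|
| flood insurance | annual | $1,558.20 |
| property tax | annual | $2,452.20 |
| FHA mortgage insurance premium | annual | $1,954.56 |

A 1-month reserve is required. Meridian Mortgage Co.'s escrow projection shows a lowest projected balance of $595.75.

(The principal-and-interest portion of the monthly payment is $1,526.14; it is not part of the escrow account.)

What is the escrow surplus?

Flood insurance = $1,558.20
Property tax = $2,452.20
FHA mortgage insurance premium = $1,954.56
Total per year = $5,964.96
Monthly = $5,964.96 ÷ 12 = $497.08
Required reserve = 1 × $497.08 = $497.08
Surplus = $595.75 − $497.08 = $98.67

$98.67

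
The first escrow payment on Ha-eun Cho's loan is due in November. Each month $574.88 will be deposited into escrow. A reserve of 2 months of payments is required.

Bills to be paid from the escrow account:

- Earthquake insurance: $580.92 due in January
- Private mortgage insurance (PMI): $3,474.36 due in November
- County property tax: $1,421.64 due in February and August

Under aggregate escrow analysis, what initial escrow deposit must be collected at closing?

$4,327.16

Cushion = 2 × $574.88 = $1,149.76
Trial balance (start $0, +$574.88 each month, − disbursements):
  Nov: +$574.88 − $3,474.36 → -$2,899.48
  Dec: +$574.88 → -$2,324.60
  Jan: +$574.88 − $580.92 → -$2,330.64
  Feb: +$574.88 − $1,421.64 → -$3,177.40
  Mar: +$574.88 → -$2,602.52
  Apr: +$574.88 → -$2,027.64
  May: +$574.88 → -$1,452.76
  Jun: +$574.88 → -$877.88
  Jul: +$574.88 → -$303.00
  Aug: +$574.88 − $1,421.64 → -$1,149.76
  Sep: +$574.88 → -$574.88
  Oct: +$574.88 → $0.00
Lowest trial balance = -$3,177.40 (Feb)
Initial deposit = cushion − low point = $1,149.76 − (-$3,177.40) = $4,327.16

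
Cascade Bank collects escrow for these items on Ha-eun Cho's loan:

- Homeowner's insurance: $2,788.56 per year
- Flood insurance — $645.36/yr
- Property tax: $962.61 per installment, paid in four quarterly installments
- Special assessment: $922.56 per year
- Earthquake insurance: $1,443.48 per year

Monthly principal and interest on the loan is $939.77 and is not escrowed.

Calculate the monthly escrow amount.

$804.20

Homeowner's insurance: $2,788.56/yr
Flood insurance: $645.36/yr
Property tax: $962.61 × 4 = $3,850.44/yr
Special assessment: $922.56/yr
Earthquake insurance: $1,443.48/yr
Total per year = $2,788.56 + $645.36 + $3,850.44 + $922.56 + $1,443.48 = $9,650.40
Monthly escrow = $9,650.40 ÷ 12 = $804.20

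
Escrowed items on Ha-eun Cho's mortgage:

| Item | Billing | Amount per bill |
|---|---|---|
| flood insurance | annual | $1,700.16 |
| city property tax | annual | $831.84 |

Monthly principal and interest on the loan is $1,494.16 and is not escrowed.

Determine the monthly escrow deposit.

$211.00

Flood insurance: $1,700.16/yr
City property tax: $831.84/yr
Total per year = $2,532.00
Base monthly escrow = $2,532.00 ÷ 12 = $211.00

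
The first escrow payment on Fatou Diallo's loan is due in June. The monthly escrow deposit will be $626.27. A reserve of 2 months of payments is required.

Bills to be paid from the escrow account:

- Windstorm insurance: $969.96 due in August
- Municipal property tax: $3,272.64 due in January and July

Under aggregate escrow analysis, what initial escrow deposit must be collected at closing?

$3,757.62

Cushion = 2 × $626.27 = $1,252.54
Trial balance (start $0, +$626.27 each month, − disbursements):
  Jun: +$626.27 → $626.27
  Jul: +$626.27 − $3,272.64 → -$2,020.10
  Aug: +$626.27 − $969.96 → -$2,363.79
  Sep: +$626.27 → -$1,737.52
  Oct: +$626.27 → -$1,111.25
  Nov: +$626.27 → -$484.98
  Dec: +$626.27 → $141.29
  Jan: +$626.27 − $3,272.64 → -$2,505.08
  Feb: +$626.27 → -$1,878.81
  Mar: +$626.27 → -$1,252.54
  Apr: +$626.27 → -$626.27
  May: +$626.27 → $0.00
Lowest trial balance = -$2,505.08 (Jan)
Initial deposit = cushion − low point = $1,252.54 − (-$2,505.08) = $3,757.62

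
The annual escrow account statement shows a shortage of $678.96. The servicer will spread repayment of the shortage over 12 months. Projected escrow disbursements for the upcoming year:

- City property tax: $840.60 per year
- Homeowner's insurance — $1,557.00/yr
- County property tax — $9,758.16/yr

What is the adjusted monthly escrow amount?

$1,069.56

City property tax: $840.60 annually
Homeowner's insurance: $1,557.00 annually
County property tax: $9,758.16 annually
Yearly total = $12,155.76
Monthly escrow = $12,155.76 ÷ 12 = $1,012.98
Shortage per month = $678.96 ÷ 12 = $56.58
New monthly escrow = $1,012.98 + $56.58 = $1,069.56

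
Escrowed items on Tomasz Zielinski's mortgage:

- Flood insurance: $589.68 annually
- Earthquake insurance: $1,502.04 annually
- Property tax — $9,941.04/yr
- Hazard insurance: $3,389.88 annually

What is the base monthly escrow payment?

$1,285.22

Flood insurance — $589.68 per year
Earthquake insurance — $1,502.04 per year
Property tax — $9,941.04 per year
Hazard insurance — $3,389.88 per year
Total per year = $15,422.64
Monthly = $15,422.64 ÷ 12 = $1,285.22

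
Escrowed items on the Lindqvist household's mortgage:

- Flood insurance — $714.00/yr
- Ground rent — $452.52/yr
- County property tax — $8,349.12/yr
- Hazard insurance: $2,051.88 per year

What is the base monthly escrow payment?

Flood insurance — $714.00 per year
Ground rent — $452.52 per year
County property tax — $8,349.12 per year
Hazard insurance — $2,051.88 per year
Total per year = $11,567.52
Monthly escrow = $11,567.52 ÷ 12 = $963.96

$963.96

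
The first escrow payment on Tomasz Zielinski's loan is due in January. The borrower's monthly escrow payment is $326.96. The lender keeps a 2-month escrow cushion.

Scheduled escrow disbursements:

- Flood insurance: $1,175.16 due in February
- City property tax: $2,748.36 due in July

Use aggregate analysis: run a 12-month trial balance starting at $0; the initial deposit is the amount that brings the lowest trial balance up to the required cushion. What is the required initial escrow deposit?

$2,288.72

Cushion = 2 × $326.96 = $653.92
Trial balance (start $0, +$326.96 each month, − disbursements):
  Jan: +$326.96 → $326.96
  Feb: +$326.96 − $1,175.16 → -$521.24
  Mar: +$326.96 → -$194.28
  Apr: +$326.96 → $132.68
  May: +$326.96 → $459.64
  Jun: +$326.96 → $786.60
  Jul: +$326.96 − $2,748.36 → -$1,634.80
  Aug: +$326.96 → -$1,307.84
  Sep: +$326.96 → -$980.88
  Oct: +$326.96 → -$653.92
  Nov: +$326.96 → -$326.96
  Dec: +$326.96 → $0.00
Lowest trial balance = -$1,634.80 (Jul)
Initial deposit = cushion − low point = $653.92 − (-$1,634.80) = $2,288.72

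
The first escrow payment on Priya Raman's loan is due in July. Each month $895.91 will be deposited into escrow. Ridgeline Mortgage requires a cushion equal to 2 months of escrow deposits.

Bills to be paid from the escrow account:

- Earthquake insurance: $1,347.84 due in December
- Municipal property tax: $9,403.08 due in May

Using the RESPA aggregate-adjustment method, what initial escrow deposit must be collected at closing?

Cushion = 2 × $895.91 = $1,791.82
Trial balance (start $0, +$895.91 each month, − disbursements):
  Jul: +$895.91 → $895.91
  Aug: +$895.91 → $1,791.82
  Sep: +$895.91 → $2,687.73
  Oct: +$895.91 → $3,583.64
  Nov: +$895.91 → $4,479.55
  Dec: +$895.91 − $1,347.84 → $4,027.62
  Jan: +$895.91 → $4,923.53
  Feb: +$895.91 → $5,819.44
  Mar: +$895.91 → $6,715.35
  Apr: +$895.91 → $7,611.26
  May: +$895.91 − $9,403.08 → -$895.91
  Jun: +$895.91 → $0.00
Lowest trial balance = -$895.91 (May)
Initial deposit = cushion − low point = $1,791.82 − (-$895.91) = $2,687.73

$2,687.73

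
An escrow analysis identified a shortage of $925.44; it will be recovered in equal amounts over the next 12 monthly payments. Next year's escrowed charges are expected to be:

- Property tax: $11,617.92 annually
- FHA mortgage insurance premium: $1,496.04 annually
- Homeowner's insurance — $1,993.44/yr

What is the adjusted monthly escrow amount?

Property tax = $11,617.92 per year
FHA mortgage insurance premium = $1,496.04 per year
Homeowner's insurance = $1,993.44 per year
Combined annual = $11,617.92 + $1,496.04 + $1,993.44 = $15,107.40
Monthly escrow = $15,107.40 ÷ 12 = $1,258.95
Monthly shortage recovery: $925.44 / 12 = $77.12
New monthly escrow = $1,258.95 + $77.12 = $1,336.07

$1,336.07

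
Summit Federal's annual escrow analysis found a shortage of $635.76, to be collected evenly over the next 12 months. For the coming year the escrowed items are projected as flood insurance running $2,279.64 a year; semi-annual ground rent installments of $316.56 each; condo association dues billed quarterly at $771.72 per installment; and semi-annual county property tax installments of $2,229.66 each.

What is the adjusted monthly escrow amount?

$924.56

Flood insurance: $2,279.64 per year
Ground rent: $316.56 × 2 = $633.12 per year
Condo association dues: $771.72 × 4 = $3,086.88 per year
County property tax: $2,229.66 × 2 = $4,459.32 per year
Combined annual = $10,458.96
Monthly escrow = $10,458.96 / 12 = $871.58
Shortage per month = $635.76 ÷ 12 = $52.98
New monthly escrow = $871.58 + $52.98 = $924.56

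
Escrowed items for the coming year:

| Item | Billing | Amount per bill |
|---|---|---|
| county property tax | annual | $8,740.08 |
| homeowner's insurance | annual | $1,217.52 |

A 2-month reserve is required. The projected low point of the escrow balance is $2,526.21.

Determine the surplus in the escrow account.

$866.61

County property tax: $8,740.08 per year
Homeowner's insurance: $1,217.52 per year
Annual escrow total = $8,740.08 + $1,217.52 = $9,957.60
Per month = $9,957.60 ÷ 12 = $829.80
Required cushion = 2 × $829.80 = $1,659.60
Surplus = $2,526.21 − $1,659.60 = $866.61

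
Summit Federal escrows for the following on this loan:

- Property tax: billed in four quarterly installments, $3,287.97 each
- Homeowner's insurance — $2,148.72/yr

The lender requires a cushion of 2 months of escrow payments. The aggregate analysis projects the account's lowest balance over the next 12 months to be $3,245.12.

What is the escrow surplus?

$695.02

Property tax — $3,287.97 × 4 = $13,151.88 annually
Homeowner's insurance — $2,148.72 annually
Total annual escrow = $13,151.88 + $2,148.72 = $15,300.60
Per month = $15,300.60 ÷ 12 = $1,275.05
Required reserve = 2 × $1,275.05 = $2,550.10
Excess over cushion: $3,245.12 − $2,550.10 = $695.02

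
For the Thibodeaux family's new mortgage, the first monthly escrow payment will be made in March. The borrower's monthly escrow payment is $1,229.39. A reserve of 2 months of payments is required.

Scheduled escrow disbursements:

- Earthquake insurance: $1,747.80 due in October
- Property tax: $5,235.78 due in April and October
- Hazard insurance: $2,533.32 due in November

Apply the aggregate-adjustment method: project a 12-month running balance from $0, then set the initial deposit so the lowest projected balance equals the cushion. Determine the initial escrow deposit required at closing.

Cushion = 2 × $1,229.39 = $2,458.78
Trial balance (start $0, +$1,229.39 each month, − disbursements):
  Mar: +$1,229.39 → $1,229.39
  Apr: +$1,229.39 − $5,235.78 → -$2,777.00
  May: +$1,229.39 → -$1,547.61
  Jun: +$1,229.39 → -$318.22
  Jul: +$1,229.39 → $911.17
  Aug: +$1,229.39 → $2,140.56
  Sep: +$1,229.39 → $3,369.95
  Oct: +$1,229.39 − $6,983.58 → -$2,384.24
  Nov: +$1,229.39 − $2,533.32 → -$3,688.17
  Dec: +$1,229.39 → -$2,458.78
  Jan: +$1,229.39 → -$1,229.39
  Feb: +$1,229.39 → $0.00
Lowest trial balance = -$3,688.17 (Nov)
Initial deposit = cushion − low point = $2,458.78 − (-$3,688.17) = $6,146.95

$6,146.95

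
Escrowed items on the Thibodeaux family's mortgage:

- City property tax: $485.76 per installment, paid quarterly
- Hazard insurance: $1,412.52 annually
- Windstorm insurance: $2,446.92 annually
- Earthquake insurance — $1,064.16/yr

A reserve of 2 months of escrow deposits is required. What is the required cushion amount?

City property tax — $485.76 × 4 = $1,943.04
Hazard insurance — $1,412.52
Windstorm insurance — $2,446.92
Earthquake insurance — $1,064.16
Combined annual = $6,866.64
Monthly = $6,866.64 ÷ 12 = $572.22
Reserve = 2 × $572.22 = $1,144.44

$1,144.44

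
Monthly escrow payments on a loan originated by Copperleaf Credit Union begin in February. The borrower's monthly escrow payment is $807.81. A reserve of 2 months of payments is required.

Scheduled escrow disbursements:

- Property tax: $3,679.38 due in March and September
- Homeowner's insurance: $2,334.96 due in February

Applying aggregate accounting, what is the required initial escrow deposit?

Cushion = 2 × $807.81 = $1,615.62
Trial balance (start $0, +$807.81 each month, − disbursements):
  Feb: +$807.81 − $2,334.96 → -$1,527.15
  Mar: +$807.81 − $3,679.38 → -$4,398.72
  Apr: +$807.81 → -$3,590.91
  May: +$807.81 → -$2,783.10
  Jun: +$807.81 → -$1,975.29
  Jul: +$807.81 → -$1,167.48
  Aug: +$807.81 → -$359.67
  Sep: +$807.81 − $3,679.38 → -$3,231.24
  Oct: +$807.81 → -$2,423.43
  Nov: +$807.81 → -$1,615.62
  Dec: +$807.81 → -$807.81
  Jan: +$807.81 → $0.00
Lowest trial balance = -$4,398.72 (Mar)
Initial deposit = cushion − low point = $1,615.62 − (-$4,398.72) = $6,014.34

$6,014.34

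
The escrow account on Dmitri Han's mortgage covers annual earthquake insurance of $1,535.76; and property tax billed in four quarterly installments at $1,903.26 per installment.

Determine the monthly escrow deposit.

$762.40

Earthquake insurance: $1,535.76 annually
Property tax: $1,903.26 × 4 = $7,613.04 annually
Combined annual = $1,535.76 + $7,613.04 = $9,148.80
Base monthly escrow = $9,148.80 / 12 = $762.40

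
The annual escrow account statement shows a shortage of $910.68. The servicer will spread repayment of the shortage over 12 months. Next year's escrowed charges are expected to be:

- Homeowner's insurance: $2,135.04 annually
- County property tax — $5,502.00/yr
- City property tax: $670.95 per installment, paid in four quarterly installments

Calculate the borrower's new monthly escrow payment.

$935.96

Homeowner's insurance — $2,135.04 annually
County property tax — $5,502.00 annually
City property tax — $670.95 × 4 = $2,683.80 annually
Total annual escrow = $2,135.04 + $5,502.00 + $2,683.80 = $10,320.84
Monthly escrow = $10,320.84 ÷ 12 = $860.07
Monthly shortage recovery: $910.68 / 12 = $75.89
Adjusted monthly = $860.07 + $75.89 = $935.96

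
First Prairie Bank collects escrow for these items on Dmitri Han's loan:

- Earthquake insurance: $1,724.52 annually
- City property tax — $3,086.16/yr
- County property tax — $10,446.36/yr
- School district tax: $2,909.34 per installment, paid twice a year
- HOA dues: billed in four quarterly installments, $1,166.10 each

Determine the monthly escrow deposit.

Earthquake insurance: $1,724.52/yr
City property tax: $3,086.16/yr
County property tax: $10,446.36/yr
School district tax: $2,909.34 × 2 = $5,818.68/yr
HOA dues: $1,166.10 × 4 = $4,664.40/yr
Annual escrow total = $25,740.12
Monthly escrow = $25,740.12 ÷ 12 = $2,145.01

$2,145.01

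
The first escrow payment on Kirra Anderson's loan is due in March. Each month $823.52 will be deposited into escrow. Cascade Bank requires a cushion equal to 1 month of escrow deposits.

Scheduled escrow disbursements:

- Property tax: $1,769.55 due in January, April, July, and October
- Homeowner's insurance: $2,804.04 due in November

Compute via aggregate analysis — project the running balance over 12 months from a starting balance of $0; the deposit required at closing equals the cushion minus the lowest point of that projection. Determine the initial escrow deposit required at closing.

$1,647.04

Cushion = 1 × $823.52 = $823.52
Trial balance (start $0, +$823.52 each month, − disbursements):
  Mar: +$823.52 → $823.52
  Apr: +$823.52 − $1,769.55 → -$122.51
  May: +$823.52 → $701.01
  Jun: +$823.52 → $1,524.53
  Jul: +$823.52 − $1,769.55 → $578.50
  Aug: +$823.52 → $1,402.02
  Sep: +$823.52 → $2,225.54
  Oct: +$823.52 − $1,769.55 → $1,279.51
  Nov: +$823.52 − $2,804.04 → -$701.01
  Dec: +$823.52 → $122.51
  Jan: +$823.52 − $1,769.55 → -$823.52
  Feb: +$823.52 → $0.00
Lowest trial balance = -$823.52 (Jan)
Initial deposit = cushion − low point = $823.52 − (-$823.52) = $1,647.04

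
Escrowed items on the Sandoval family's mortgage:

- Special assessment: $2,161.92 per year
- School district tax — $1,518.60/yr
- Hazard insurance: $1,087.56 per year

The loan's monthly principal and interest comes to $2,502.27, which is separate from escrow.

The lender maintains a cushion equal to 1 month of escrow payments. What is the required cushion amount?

Special assessment = $2,161.92
School district tax = $1,518.60
Hazard insurance = $1,087.56
Total annual escrow = $2,161.92 + $1,518.60 + $1,087.56 = $4,768.08
Monthly escrow = $4,768.08 ÷ 12 = $397.34
Required cushion = 1 × $397.34 = $397.34

$397.34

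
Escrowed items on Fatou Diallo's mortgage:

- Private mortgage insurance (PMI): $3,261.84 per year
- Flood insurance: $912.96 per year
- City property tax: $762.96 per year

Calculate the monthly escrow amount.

Private mortgage insurance (PMI): $3,261.84/yr
Flood insurance: $912.96/yr
City property tax: $762.96/yr
Total per year = $3,261.84 + $912.96 + $762.96 = $4,937.76
Per month = $4,937.76 / 12 = $411.48

$411.48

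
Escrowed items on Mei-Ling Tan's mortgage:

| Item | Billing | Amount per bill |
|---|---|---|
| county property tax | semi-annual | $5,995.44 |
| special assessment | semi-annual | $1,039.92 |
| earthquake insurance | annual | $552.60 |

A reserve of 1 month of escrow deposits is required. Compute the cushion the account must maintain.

County property tax — $5,995.44 × 2 = $11,990.88/yr
Special assessment — $1,039.92 × 2 = $2,079.84/yr
Earthquake insurance — $552.60/yr
Combined annual = $11,990.88 + $2,079.84 + $552.60 = $14,623.32
Monthly escrow = $14,623.32 ÷ 12 = $1,218.61
Reserve = 1 × $1,218.61 = $1,218.61

$1,218.61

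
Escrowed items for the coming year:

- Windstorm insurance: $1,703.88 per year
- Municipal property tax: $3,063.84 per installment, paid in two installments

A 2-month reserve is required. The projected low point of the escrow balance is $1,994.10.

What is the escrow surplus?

$688.84

Windstorm insurance — $1,703.88 per year
Municipal property tax — $3,063.84 × 2 = $6,127.68 per year
Total per year = $7,831.56
Monthly escrow = $7,831.56 ÷ 12 = $652.63
Cushion = 2 × $652.63 = $1,305.26
Excess over cushion: $1,994.10 − $1,305.26 = $688.84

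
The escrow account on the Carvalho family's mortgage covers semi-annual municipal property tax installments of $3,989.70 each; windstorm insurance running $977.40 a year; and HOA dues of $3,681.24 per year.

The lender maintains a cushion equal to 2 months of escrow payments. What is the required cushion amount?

$2,106.34

Municipal property tax — $3,989.70 × 2 = $7,979.40 per year
Windstorm insurance — $977.40 per year
HOA dues — $3,681.24 per year
Annual escrow total = $7,979.40 + $977.40 + $3,681.24 = $12,638.04
Base monthly escrow = $12,638.04 / 12 = $1,053.17
Cushion = 2 × $1,053.17 = $2,106.34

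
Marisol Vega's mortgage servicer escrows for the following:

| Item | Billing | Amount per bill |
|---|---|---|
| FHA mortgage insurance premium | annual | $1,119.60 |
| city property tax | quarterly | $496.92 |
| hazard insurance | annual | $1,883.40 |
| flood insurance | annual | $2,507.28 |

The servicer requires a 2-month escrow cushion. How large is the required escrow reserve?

$1,249.66

FHA mortgage insurance premium: $1,119.60 annually
City property tax: $496.92 × 4 = $1,987.68 annually
Hazard insurance: $1,883.40 annually
Flood insurance: $2,507.28 annually
Annual escrow total = $1,119.60 + $1,987.68 + $1,883.40 + $2,507.28 = $7,497.96
Base monthly escrow = $7,497.96 / 12 = $624.83
Required cushion = 2 × $624.83 = $1,249.66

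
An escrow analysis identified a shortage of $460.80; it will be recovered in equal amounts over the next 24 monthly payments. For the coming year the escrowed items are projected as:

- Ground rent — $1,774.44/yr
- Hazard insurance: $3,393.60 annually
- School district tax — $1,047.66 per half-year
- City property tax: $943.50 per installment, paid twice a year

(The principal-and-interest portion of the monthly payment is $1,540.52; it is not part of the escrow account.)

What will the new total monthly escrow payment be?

Ground rent = $1,774.44/yr
Hazard insurance = $3,393.60/yr
School district tax = $1,047.66 × 2 = $2,095.32/yr
City property tax = $943.50 × 2 = $1,887.00/yr
Total per year = $1,774.44 + $3,393.60 + $2,095.32 + $1,887.00 = $9,150.36
Base monthly escrow = $9,150.36 ÷ 12 = $762.53
Shortage per month = $460.80 / 24 = $19.20
Adjusted monthly = $762.53 + $19.20 = $781.73

$781.73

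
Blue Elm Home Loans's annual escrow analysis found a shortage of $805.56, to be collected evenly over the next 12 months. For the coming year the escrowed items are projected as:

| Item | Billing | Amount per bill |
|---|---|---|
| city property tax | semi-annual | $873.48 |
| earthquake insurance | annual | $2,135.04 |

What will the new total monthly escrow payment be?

City property tax = $873.48 × 2 = $1,746.96 annually
Earthquake insurance = $2,135.04 annually
Total per year = $1,746.96 + $2,135.04 = $3,882.00
Monthly = $3,882.00 ÷ 12 = $323.50
Shortage spread = $805.56 ÷ 12 = $67.13/mo
Adjusted monthly = $323.50 + $67.13 = $390.63

$390.63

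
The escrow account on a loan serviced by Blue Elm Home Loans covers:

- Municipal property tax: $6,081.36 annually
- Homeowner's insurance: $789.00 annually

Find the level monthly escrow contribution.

$572.53

Municipal property tax — $6,081.36/yr
Homeowner's insurance — $789.00/yr
Total per year = $6,870.36
Base monthly escrow = $6,870.36 ÷ 12 = $572.53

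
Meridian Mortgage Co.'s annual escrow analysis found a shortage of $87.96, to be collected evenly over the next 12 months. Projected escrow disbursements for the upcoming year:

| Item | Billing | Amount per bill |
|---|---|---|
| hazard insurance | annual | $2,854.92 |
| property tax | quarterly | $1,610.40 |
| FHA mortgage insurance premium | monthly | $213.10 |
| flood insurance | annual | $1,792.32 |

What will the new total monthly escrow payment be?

Hazard insurance: $2,854.92
Property tax: $1,610.40 × 4 = $6,441.60
FHA mortgage insurance premium: $213.10 × 12 = $2,557.20
Flood insurance: $1,792.32
Total per year = $2,854.92 + $6,441.60 + $2,557.20 + $1,792.32 = $13,646.04
Per month = $13,646.04 / 12 = $1,137.17
Shortage per month = $87.96 / 12 = $7.33
Adjusted monthly = $1,137.17 + $7.33 = $1,144.50

$1,144.50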